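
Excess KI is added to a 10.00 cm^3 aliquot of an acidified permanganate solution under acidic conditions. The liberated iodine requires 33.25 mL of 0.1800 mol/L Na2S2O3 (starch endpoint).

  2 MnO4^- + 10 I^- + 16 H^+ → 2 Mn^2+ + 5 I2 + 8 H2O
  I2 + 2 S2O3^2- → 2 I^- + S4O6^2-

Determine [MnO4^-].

0.1197 mol/L

n(S2O3^2-) = 0.03325 × 0.1800 = 5.985 × 10^-3 mol
n(I2) = n(S2O3^2-)/2 = 2.992 × 10^-3 mol
From the 2:5 ratio, n(MnO4^-) in the aliquot = 2/5 × 2.992 × 10^-3 = 1.197 × 10^-3 mol
[MnO4^-] = 1.197 × 10^-3 / 0.01000 = 0.1197 mol/L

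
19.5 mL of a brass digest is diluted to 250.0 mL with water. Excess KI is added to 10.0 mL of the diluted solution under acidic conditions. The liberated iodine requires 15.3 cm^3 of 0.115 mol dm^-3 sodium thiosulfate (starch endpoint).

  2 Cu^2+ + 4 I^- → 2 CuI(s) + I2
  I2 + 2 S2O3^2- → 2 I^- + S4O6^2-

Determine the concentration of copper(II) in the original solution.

n(S2O3^2-) = 0.0153 × 0.115 = 1.76 × 10^-3 mol
n(I2) = n(S2O3^2-)/2 = 8.80 × 10^-4 mol
From the 2:1 ratio, n(Cu2+) in the aliquot = 2/1 × 8.80 × 10^-4 = 1.76 × 10^-3 mol
[Cu2+]_dilute = 1.76 × 10^-3 / 0.0100 = 0.176 mol/L
[Cu2+]_original = 0.176 × 250.0/19.5 = 2.26 mol/L

2.26 mol/L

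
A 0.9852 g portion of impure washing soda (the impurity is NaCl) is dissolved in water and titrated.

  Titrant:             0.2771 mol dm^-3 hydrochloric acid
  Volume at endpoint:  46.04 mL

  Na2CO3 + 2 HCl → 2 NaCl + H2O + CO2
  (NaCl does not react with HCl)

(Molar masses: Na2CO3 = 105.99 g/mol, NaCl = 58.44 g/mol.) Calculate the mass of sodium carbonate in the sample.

0.6761 g

n(HCl) = 0.04604 × 0.2771 = 0.01276 mol
Let x = n(Na2CO3), y = n(NaCl).
Titrant: 2x = 0.01276;  mass: 105.99x + 58.44y = 0.9852
Solving, x = 6.379 × 10^-3 mol, y = 5.289 × 10^-3 mol
mass of Na2CO3 = 6.379 × 10^-3 × 105.99 = 0.6761 g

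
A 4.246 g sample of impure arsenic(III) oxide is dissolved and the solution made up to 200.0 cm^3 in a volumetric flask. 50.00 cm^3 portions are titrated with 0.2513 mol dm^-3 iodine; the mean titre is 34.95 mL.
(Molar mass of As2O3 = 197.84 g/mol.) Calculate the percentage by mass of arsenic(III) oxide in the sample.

81.85 %

As2O3 + 2 I2 + 2 H2O → As2O5 + 4 HI
n(I2) per titration = 0.03495 × 0.2513 = 8.783 × 10^-3 mol
From the 1:2 ratio, n(As2O3) in each aliquot = 1/2 × 8.783 × 10^-3 = 4.391 × 10^-3 mol
n(As2O3) in the whole flask = 4.391 × 10^-3 × 200.0/50.00 = 0.01757 mol
mass of As2O3 = 0.01757 × 197.84 = 3.475 g
% As2O3 = 3.475 / 4.246 × 100 = 81.85 %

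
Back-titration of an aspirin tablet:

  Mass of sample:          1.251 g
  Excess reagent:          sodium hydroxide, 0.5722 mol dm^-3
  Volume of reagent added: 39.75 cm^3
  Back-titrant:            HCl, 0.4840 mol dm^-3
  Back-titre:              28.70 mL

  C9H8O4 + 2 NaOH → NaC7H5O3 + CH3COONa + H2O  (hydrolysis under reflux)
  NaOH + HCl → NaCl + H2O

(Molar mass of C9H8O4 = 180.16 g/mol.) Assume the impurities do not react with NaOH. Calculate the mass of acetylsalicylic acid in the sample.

0.7976 g

n(NaOH) added = 0.03975 × 0.5722 = 0.02274 mol
n(HCl) used in back-titration = 0.02870 × 0.4840 = 0.01389 mol
n(NaOH) left over = 0.01389 mol (1:1 ratio)
n(NaOH) consumed by analyte = 0.02274 − 0.01389 = 8.854 × 10^-3 mol
From the 1:2 ratio, n(C9H8O4) = 1/2 × 8.854 × 10^-3 = 4.427 × 10^-3 mol
mass of C9H8O4 = 4.427 × 10^-3 × 180.16 = 0.7976 g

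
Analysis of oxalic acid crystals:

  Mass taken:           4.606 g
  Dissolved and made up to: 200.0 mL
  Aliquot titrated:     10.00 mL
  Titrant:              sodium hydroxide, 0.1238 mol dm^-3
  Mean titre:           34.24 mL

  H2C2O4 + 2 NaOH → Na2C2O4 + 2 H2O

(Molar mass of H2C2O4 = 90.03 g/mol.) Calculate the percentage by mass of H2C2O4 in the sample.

n(NaOH) per titration = 0.03424 × 0.1238 = 4.239 × 10^-3 mol
From the 1:2 ratio, n(H2C2O4) in each aliquot = 1/2 × 4.239 × 10^-3 = 2.119 × 10^-3 mol
n(H2C2O4) in the whole flask = 2.119 × 10^-3 × 200.0/10.00 = 0.04239 mol
mass of H2C2O4 = 0.04239 × 90.03 = 3.816 g
% H2C2O4 = 3.816 / 4.606 × 100 = 82.85 %

82.85 %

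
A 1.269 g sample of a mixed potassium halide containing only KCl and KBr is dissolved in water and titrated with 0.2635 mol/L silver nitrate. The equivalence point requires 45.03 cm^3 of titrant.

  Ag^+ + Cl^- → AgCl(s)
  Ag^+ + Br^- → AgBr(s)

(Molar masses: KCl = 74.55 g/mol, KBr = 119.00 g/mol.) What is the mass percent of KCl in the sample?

n(AgNO3) = 0.04503 × 0.2635 = 0.01187 mol
Let x = n(KCl), y = n(KBr).
Titrant: 1x + 1y = 0.01187;  mass: 74.55x + 119.00y = 1.269
Solving, x = 3.217 × 10^-3 mol, y = 8.649 × 10^-3 mol
mass of KCl = 3.217 × 10^-3 × 74.55 = 0.2398 g
% KCl = 0.2398 / 1.269 × 100 = 18.90 %

18.90 %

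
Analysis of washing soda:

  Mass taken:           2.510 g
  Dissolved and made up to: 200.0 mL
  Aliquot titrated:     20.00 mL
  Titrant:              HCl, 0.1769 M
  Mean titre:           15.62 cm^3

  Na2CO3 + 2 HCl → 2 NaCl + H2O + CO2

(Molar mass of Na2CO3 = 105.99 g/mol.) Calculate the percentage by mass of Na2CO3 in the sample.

58.34 %

n(HCl) per titration = 0.01562 × 0.1769 = 2.763 × 10^-3 mol
From the 1:2 ratio, n(Na2CO3) in each aliquot = 1/2 × 2.763 × 10^-3 = 1.382 × 10^-3 mol
n(Na2CO3) in the whole flask = 1.382 × 10^-3 × 200.0/20.00 = 0.01382 mol
mass of Na2CO3 = 0.01382 × 105.99 = 1.464 g
% Na2CO3 = 1.464 / 2.510 × 100 = 58.34 %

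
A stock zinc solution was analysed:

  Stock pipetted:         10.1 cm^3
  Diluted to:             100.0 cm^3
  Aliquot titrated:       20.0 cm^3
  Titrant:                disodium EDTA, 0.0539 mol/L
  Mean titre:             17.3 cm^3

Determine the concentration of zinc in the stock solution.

Zn^2+ + EDTA^4- → [Zn(EDTA)]^2-
n(EDTA) = 0.0173 × 0.0539 = 9.32 × 10^-4 mol
n(Zn2+) in the aliquot = 9.32 × 10^-4 mol (1:1 ratio)
[Zn2+]_dilute = 9.32 × 10^-4 / 0.0200 = 0.0466 mol/L
Dilution factor = 100.0 / 10.1 = 9.901
[Zn2+]_stock = 0.0466 × 9.901 = 0.462 mol/L

0.462 mol/L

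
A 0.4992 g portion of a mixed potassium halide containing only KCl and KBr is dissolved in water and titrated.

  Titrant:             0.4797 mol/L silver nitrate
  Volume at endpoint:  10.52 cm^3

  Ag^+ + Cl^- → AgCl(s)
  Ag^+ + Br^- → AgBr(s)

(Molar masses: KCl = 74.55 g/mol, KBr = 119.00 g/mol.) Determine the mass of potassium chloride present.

n(AgNO3) = 0.01052 × 0.4797 = 5.046 × 10^-3 mol
Let x = n(KCl), y = n(KBr).
Titrant: 1x + 1y = 5.046 × 10^-3;  mass: 74.55x + 119.00y = 0.4992
Solving, x = 2.280 × 10^-3 mol, y = 2.767 × 10^-3 mol
mass of KCl = 2.280 × 10^-3 × 74.55 = 0.1699 g

0.1699 g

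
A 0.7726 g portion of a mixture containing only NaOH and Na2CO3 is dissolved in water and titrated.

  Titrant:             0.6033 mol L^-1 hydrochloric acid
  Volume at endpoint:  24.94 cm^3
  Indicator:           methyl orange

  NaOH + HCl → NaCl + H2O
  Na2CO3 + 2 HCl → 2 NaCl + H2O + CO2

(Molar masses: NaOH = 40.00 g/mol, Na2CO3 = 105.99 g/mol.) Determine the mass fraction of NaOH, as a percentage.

9.872 %

n(HCl) = 0.02494 × 0.6033 = 0.01505 mol
Let x = n(NaOH), y = n(Na2CO3).
Titrant: 1x + 2y = 0.01505;  mass: 40.00x + 105.99y = 0.7726
Solving, x = 1.907 × 10^-3 mol, y = 6.570 × 10^-3 mol
mass of NaOH = 1.907 × 10^-3 × 40.00 = 0.07627 g
% NaOH = 0.07627 / 0.7726 × 100 = 9.872 %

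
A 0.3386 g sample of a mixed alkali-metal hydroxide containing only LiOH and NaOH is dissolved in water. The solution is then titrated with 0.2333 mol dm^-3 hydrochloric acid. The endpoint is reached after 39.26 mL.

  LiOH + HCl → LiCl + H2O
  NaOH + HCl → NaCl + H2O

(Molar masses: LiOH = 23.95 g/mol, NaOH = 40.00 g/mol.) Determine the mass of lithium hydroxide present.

0.04145 g

n(HCl) = 0.03926 × 0.2333 = 9.159 × 10^-3 mol
Let x = n(LiOH), y = n(NaOH).
Titrant: 1x + 1y = 9.159 × 10^-3;  mass: 23.95x + 40.00y = 0.3386
Solving, x = 1.730 × 10^-3 mol, y = 7.429 × 10^-3 mol
mass of LiOH = 1.730 × 10^-3 × 23.95 = 0.04145 g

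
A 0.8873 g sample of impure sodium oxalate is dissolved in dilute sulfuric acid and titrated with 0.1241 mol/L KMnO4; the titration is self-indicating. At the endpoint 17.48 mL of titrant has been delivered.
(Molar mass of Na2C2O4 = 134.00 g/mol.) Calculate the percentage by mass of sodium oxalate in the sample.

2 MnO4^- + 5 C2O4^2- + 16 H^+ → 2 Mn^2+ + 10 CO2 + 8 H2O
n(KMnO4) = 0.01748 L × 0.1241 mol/L = 2.169 × 10^-3 mol
From the 5:2 ratio, n(Na2C2O4) = 5/2 × 2.169 × 10^-3 = 5.423 × 10^-3 mol
mass of Na2C2O4 = 5.423 × 10^-3 × 134.00 g/mol = 0.7267 g
% Na2C2O4 = 0.7267 / 0.8873 × 100 = 81.90 %

81.90 %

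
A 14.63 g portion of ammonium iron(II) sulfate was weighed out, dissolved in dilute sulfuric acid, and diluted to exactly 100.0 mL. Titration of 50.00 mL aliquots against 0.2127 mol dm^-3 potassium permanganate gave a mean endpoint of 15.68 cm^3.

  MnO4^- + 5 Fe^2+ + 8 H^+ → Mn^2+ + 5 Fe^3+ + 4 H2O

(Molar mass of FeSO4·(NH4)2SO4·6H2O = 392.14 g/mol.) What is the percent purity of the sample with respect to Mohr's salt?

n(KMnO4) per titration = 0.01568 × 0.2127 = 3.335 × 10^-3 mol
From the 5:1 ratio, n(FeSO4·(NH4)2SO4·6H2O) in each aliquot = 5/1 × 3.335 × 10^-3 = 0.01668 mol
n(FeSO4·(NH4)2SO4·6H2O) in the whole flask = 0.01668 × 100.0/50.00 = 0.03335 mol
mass of FeSO4·(NH4)2SO4·6H2O = 0.03335 × 392.14 = 13.08 g
% FeSO4·(NH4)2SO4·6H2O = 13.08 / 14.63 × 100 = 89.39 %

89.39 %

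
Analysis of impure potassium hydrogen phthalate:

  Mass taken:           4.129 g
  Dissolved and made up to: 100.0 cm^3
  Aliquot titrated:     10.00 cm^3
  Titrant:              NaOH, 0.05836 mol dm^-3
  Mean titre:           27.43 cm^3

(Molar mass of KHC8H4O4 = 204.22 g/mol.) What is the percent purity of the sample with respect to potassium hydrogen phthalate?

KHC8H4O4 + NaOH → KNaC8H4O4 + H2O
n(NaOH) per titration = 0.02743 × 0.05836 = 1.601 × 10^-3 mol
n(KHC8H4O4) in each aliquot = 1.601 × 10^-3 mol (1:1 ratio)
n(KHC8H4O4) in the whole flask = 1.601 × 10^-3 × 100.0/10.00 = 0.01601 mol
mass of KHC8H4O4 = 0.01601 × 204.22 = 3.269 g
% KHC8H4O4 = 3.269 / 4.129 × 100 = 79.18 %

79.18 %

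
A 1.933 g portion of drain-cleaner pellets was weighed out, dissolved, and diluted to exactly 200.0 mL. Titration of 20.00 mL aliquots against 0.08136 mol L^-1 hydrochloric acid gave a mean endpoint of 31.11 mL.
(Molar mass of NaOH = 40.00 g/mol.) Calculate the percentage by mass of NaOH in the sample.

52.38 %

NaOH + HCl → NaCl + H2O
n(HCl) per titration = 0.03111 × 0.08136 = 2.531 × 10^-3 mol
n(NaOH) in each aliquot = 2.531 × 10^-3 mol (1:1 ratio)
n(NaOH) in the whole flask = 2.531 × 10^-3 × 200.0/20.00 = 0.02531 mol
mass of NaOH = 0.02531 × 40.00 = 1.012 g
% NaOH = 1.012 / 1.933 × 100 = 52.38 %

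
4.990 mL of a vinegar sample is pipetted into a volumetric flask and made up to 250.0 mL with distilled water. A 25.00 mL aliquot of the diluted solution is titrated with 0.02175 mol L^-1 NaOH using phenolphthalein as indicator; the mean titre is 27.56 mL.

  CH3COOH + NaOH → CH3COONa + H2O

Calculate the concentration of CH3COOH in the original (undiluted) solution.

n(NaOH) = 0.02756 × 0.02175 = 5.994 × 10^-4 mol
n(CH3COOH) in the aliquot = 5.994 × 10^-4 mol (1:1 ratio)
[CH3COOH]_dilute = 5.994 × 10^-4 / 0.02500 = 0.02398 mol/L
Dilution factor = 250.0 / 4.990 = 50.10
[CH3COOH]_stock = 0.02398 × 50.10 = 1.201 mol/L

1.201 mol/L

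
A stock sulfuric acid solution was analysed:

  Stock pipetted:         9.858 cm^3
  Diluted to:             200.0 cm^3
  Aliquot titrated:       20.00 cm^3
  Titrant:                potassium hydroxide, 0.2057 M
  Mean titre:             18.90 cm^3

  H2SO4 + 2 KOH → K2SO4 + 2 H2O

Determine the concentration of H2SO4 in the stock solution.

1.972 M

n(KOH) = 0.01890 × 0.2057 = 3.888 × 10^-3 mol
From the 1:2 ratio, n(H2SO4) in the aliquot = 1/2 × 3.888 × 10^-3 = 1.944 × 10^-3 mol
[H2SO4]_dilute = 1.944 × 10^-3 / 0.02000 = 0.09719 mol/L
Dilution factor = 200.0 / 9.858 = 20.29
[H2SO4]_stock = 0.09719 × 20.29 = 1.972 mol/L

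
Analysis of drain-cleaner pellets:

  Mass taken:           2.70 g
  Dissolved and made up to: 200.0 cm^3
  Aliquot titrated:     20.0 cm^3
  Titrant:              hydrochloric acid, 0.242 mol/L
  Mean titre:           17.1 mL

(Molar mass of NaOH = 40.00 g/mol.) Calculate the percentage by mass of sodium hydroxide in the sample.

61.3 %

NaOH + HCl → NaCl + H2O
n(HCl) per titration = 0.0171 × 0.242 = 4.14 × 10^-3 mol
n(NaOH) in each aliquot = 4.14 × 10^-3 mol (1:1 ratio)
n(NaOH) in the whole flask = 4.14 × 10^-3 × 200.0/20.0 = 0.0414 mol
mass of NaOH = 0.0414 × 40.00 = 1.66 g
% NaOH = 1.66 / 2.70 × 100 = 61.3 %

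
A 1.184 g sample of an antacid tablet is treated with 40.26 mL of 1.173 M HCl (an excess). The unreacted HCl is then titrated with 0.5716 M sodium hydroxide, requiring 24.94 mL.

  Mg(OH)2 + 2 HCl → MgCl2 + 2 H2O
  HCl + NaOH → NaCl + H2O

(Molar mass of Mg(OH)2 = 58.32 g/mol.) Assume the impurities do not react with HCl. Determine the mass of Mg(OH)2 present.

n(HCl) added = 0.04026 × 1.173 = 0.04722 mol
n(NaOH) used in back-titration = 0.02494 × 0.5716 = 0.01426 mol
n(HCl) left over = 0.01426 mol (1:1 ratio)
n(HCl) consumed by analyte = 0.04722 − 0.01426 = 0.03297 mol
From the 1:2 ratio, n(Mg(OH)2) = 1/2 × 0.03297 = 0.01648 mol
mass of Mg(OH)2 = 0.01648 × 58.32 = 0.9614 g

0.9614 g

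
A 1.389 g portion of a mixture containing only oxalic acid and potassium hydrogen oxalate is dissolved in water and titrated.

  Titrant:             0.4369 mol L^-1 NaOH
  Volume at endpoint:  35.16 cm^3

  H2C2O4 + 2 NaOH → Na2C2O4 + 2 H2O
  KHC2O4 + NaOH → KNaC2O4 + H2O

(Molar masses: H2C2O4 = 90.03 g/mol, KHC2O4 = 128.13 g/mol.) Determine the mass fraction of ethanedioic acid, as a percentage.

22.59 %

n(NaOH) = 0.03516 × 0.4369 = 0.01536 mol
Let x = n(H2C2O4), y = n(KHC2O4).
Titrant: 2x + 1y = 0.01536;  mass: 90.03x + 128.13y = 1.389
Solving, x = 3.485 × 10^-3 mol, y = 8.392 × 10^-3 mol
mass of H2C2O4 = 3.485 × 10^-3 × 90.03 = 0.3137 g
% H2C2O4 = 0.3137 / 1.389 × 100 = 22.59 %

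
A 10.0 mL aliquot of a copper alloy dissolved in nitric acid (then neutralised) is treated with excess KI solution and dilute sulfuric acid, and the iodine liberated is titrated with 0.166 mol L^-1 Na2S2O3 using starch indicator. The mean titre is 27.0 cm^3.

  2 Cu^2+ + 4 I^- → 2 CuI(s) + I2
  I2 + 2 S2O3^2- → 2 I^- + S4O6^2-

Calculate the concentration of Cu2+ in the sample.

0.448 mol/L

n(S2O3^2-) = 0.0270 × 0.166 = 4.48 × 10^-3 mol
n(I2) = n(S2O3^2-)/2 = 2.24 × 10^-3 mol
From the 2:1 ratio, n(Cu2+) in the aliquot = 2/1 × 2.24 × 10^-3 = 4.48 × 10^-3 mol
[Cu2+] = 4.48 × 10^-3 / 0.0100 = 0.448 mol/L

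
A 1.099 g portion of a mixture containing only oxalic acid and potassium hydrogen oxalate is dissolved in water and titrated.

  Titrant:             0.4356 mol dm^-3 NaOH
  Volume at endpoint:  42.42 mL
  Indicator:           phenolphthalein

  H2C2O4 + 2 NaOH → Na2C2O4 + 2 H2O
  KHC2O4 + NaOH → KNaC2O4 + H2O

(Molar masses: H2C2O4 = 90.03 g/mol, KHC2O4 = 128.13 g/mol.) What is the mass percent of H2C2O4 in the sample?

n(NaOH) = 0.04242 × 0.4356 = 0.01848 mol
Let x = n(H2C2O4), y = n(KHC2O4).
Titrant: 2x + 1y = 0.01848;  mass: 90.03x + 128.13y = 1.099
Solving, x = 7.632 × 10^-3 mol, y = 3.215 × 10^-3 mol
mass of H2C2O4 = 7.632 × 10^-3 × 90.03 = 0.6871 g
% H2C2O4 = 0.6871 / 1.099 × 100 = 62.52 %

62.52 %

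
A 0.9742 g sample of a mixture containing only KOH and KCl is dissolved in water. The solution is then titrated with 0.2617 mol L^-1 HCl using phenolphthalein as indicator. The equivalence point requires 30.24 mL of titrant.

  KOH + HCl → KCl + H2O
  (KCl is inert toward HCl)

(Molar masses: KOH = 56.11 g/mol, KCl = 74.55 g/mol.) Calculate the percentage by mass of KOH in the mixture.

45.58 %

n(HCl) = 0.03024 × 0.2617 = 7.914 × 10^-3 mol
Let x = n(KOH), y = n(KCl).
Titrant: 1x = 7.914 × 10^-3;  mass: 56.11x + 74.55y = 0.9742
Solving, x = 7.914 × 10^-3 mol, y = 7.111 × 10^-3 mol
mass of KOH = 7.914 × 10^-3 × 56.11 = 0.4440 g
% KOH = 0.4440 / 0.9742 × 100 = 45.58 %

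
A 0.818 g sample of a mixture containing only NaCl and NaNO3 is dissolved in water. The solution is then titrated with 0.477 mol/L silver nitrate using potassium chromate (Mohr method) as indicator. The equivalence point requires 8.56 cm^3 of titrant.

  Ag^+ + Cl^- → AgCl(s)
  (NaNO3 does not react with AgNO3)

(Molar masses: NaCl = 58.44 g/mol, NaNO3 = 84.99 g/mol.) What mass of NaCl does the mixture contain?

0.239 g

n(AgNO3) = 0.00856 × 0.477 = 4.08 × 10^-3 mol
Let x = n(NaCl), y = n(NaNO3).
Titrant: 1x = 4.08 × 10^-3;  mass: 58.44x + 84.99y = 0.818
Solving, x = 4.08 × 10^-3 mol, y = 6.82 × 10^-3 mol
mass of NaCl = 4.08 × 10^-3 × 58.44 = 0.239 g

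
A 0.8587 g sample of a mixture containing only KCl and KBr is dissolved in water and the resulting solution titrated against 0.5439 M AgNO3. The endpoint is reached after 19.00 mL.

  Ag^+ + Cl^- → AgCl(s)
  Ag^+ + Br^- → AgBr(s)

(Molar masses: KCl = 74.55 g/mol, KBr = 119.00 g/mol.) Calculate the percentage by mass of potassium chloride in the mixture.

n(AgNO3) = 0.01900 × 0.5439 = 0.01033 mol
Let x = n(KCl), y = n(KBr).
Titrant: 1x + 1y = 0.01033;  mass: 74.55x + 119.00y = 0.8587
Solving, x = 8.348 × 10^-3 mol, y = 1.986 × 10^-3 mol
mass of KCl = 8.348 × 10^-3 × 74.55 = 0.6223 g
% KCl = 0.6223 / 0.8587 × 100 = 72.47 %

72.47 %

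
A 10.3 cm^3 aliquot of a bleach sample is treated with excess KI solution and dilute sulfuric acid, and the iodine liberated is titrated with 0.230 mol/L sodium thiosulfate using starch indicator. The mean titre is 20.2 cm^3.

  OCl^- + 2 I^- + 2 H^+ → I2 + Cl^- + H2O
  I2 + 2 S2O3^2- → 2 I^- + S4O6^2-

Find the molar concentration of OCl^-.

0.226 mol/L

n(S2O3^2-) = 0.0202 × 0.230 = 4.65 × 10^-3 mol
n(I2) = n(S2O3^2-)/2 = 2.32 × 10^-3 mol
n(OCl^-) in the aliquot = 2.32 × 10^-3 mol (1:1 ratio)
[OCl^-] = 2.32 × 10^-3 / 0.0103 = 0.226 mol/L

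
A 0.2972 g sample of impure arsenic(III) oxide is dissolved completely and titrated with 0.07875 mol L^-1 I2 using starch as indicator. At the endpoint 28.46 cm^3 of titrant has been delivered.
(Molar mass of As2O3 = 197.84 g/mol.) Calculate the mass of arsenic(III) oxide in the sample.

0.2217 g

As2O3 + 2 I2 + 2 H2O → As2O5 + 4 HI
n(I2) = 0.02846 L × 0.07875 mol/L = 2.241 × 10^-3 mol
From the 1:2 ratio, n(As2O3) = 1/2 × 2.241 × 10^-3 = 1.121 × 10^-3 mol
mass of As2O3 = 1.121 × 10^-3 × 197.84 g/mol = 0.2217 g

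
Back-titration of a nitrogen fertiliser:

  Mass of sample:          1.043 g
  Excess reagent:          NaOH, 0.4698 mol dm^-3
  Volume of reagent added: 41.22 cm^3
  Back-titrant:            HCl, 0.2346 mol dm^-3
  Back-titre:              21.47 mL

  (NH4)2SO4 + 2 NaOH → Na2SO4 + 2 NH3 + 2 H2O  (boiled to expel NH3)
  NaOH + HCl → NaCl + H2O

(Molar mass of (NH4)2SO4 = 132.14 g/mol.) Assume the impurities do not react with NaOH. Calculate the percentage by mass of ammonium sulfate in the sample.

n(NaOH) added = 0.04122 × 0.4698 = 0.01937 mol
n(HCl) used in back-titration = 0.02147 × 0.2346 = 5.037 × 10^-3 mol
n(NaOH) left over = 5.037 × 10^-3 mol (1:1 ratio)
n(NaOH) consumed by analyte = 0.01937 − 5.037 × 10^-3 = 0.01433 mol
From the 1:2 ratio, n((NH4)2SO4) = 1/2 × 0.01433 = 7.164 × 10^-3 mol
mass of (NH4)2SO4 = 7.164 × 10^-3 × 132.14 = 0.9467 g
% (NH4)2SO4 = 0.9467 / 1.043 × 100 = 90.76 %

90.76 %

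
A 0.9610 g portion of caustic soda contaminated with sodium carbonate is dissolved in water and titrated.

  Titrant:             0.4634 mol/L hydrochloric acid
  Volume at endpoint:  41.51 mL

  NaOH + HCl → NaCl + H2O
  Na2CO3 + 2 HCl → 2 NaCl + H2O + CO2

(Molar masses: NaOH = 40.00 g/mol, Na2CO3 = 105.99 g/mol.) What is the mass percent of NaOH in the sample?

n(HCl) = 0.04151 × 0.4634 = 0.01924 mol
Let x = n(NaOH), y = n(Na2CO3).
Titrant: 1x + 2y = 0.01924;  mass: 40.00x + 105.99y = 0.9610
Solving, x = 4.494 × 10^-3 mol, y = 7.371 × 10^-3 mol
mass of NaOH = 4.494 × 10^-3 × 40.00 = 0.1798 g
% NaOH = 0.1798 / 0.9610 × 100 = 18.70 %

18.70 %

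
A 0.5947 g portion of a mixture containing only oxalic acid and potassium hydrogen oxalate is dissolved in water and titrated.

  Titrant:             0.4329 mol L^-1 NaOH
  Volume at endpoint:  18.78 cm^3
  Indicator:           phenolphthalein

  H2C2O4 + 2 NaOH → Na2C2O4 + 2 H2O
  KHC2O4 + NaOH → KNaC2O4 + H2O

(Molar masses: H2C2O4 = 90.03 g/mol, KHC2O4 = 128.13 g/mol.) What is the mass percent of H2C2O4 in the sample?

n(NaOH) = 0.01878 × 0.4329 = 8.130 × 10^-3 mol
Let x = n(H2C2O4), y = n(KHC2O4).
Titrant: 2x + 1y = 8.130 × 10^-3;  mass: 90.03x + 128.13y = 0.5947
Solving, x = 2.689 × 10^-3 mol, y = 2.752 × 10^-3 mol
mass of H2C2O4 = 2.689 × 10^-3 × 90.03 = 0.2421 g
% H2C2O4 = 0.2421 / 0.5947 × 100 = 40.71 %

40.71 %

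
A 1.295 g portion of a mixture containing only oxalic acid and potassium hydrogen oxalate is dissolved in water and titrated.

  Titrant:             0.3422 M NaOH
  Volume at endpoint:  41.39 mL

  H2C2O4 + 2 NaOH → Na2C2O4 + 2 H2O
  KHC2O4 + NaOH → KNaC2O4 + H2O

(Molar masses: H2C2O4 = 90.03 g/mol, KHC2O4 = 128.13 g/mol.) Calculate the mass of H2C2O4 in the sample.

n(NaOH) = 0.04139 × 0.3422 = 0.01416 mol
Let x = n(H2C2O4), y = n(KHC2O4).
Titrant: 2x + 1y = 0.01416;  mass: 90.03x + 128.13y = 1.295
Solving, x = 3.127 × 10^-3 mol, y = 7.910 × 10^-3 mol
mass of H2C2O4 = 3.127 × 10^-3 × 90.03 = 0.2815 g

0.2815 g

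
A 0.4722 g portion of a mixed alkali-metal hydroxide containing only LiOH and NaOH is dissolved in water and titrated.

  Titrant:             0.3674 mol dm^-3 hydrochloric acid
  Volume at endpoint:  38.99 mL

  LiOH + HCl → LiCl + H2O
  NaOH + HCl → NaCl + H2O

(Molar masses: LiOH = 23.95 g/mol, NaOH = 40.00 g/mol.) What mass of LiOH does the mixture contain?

0.1504 g

n(HCl) = 0.03899 × 0.3674 = 0.01432 mol
Let x = n(LiOH), y = n(NaOH).
Titrant: 1x + 1y = 0.01432;  mass: 23.95x + 40.00y = 0.4722
Solving, x = 6.280 × 10^-3 mol, y = 8.045 × 10^-3 mol
mass of LiOH = 6.280 × 10^-3 × 23.95 = 0.1504 g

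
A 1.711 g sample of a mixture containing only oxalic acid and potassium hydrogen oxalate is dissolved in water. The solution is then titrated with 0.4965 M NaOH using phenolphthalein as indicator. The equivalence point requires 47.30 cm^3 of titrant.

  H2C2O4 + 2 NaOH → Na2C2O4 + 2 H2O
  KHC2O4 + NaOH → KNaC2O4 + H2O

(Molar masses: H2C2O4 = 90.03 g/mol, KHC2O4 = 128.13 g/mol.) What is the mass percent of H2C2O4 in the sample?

41.09 %

n(NaOH) = 0.04730 × 0.4965 = 0.02348 mol
Let x = n(H2C2O4), y = n(KHC2O4).
Titrant: 2x + 1y = 0.02348;  mass: 90.03x + 128.13y = 1.711
Solving, x = 7.809 × 10^-3 mol, y = 7.867 × 10^-3 mol
mass of H2C2O4 = 7.809 × 10^-3 × 90.03 = 0.7030 g
% H2C2O4 = 0.7030 / 1.711 × 100 = 41.09 %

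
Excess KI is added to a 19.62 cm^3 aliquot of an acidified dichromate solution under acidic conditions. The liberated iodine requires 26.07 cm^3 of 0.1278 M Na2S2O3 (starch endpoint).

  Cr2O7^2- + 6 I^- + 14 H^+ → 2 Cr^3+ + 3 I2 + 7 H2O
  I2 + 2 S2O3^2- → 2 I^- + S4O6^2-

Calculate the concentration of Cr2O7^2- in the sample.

n(S2O3^2-) = 0.02607 × 0.1278 = 3.332 × 10^-3 mol
n(I2) = n(S2O3^2-)/2 = 1.666 × 10^-3 mol
From the 1:3 ratio, n(Cr2O7^2-) in the aliquot = 1/3 × 1.666 × 10^-3 = 5.553 × 10^-4 mol
[Cr2O7^2-] = 5.553 × 10^-4 / 0.01962 = 0.02830 mol/L

0.02830 M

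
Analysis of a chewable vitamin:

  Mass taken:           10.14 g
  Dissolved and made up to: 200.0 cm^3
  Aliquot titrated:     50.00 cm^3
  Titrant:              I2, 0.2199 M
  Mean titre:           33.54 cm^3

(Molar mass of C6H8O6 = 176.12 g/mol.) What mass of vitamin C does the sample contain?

5.196 g

C6H8O6 + I2 → C6H6O6 + 2 HI
n(I2) per titration = 0.03354 × 0.2199 = 7.375 × 10^-3 mol
n(C6H8O6) in each aliquot = 7.375 × 10^-3 mol (1:1 ratio)
n(C6H8O6) in the whole flask = 7.375 × 10^-3 × 200.0/50.00 = 0.02950 mol
mass of C6H8O6 = 0.02950 × 176.12 = 5.196 g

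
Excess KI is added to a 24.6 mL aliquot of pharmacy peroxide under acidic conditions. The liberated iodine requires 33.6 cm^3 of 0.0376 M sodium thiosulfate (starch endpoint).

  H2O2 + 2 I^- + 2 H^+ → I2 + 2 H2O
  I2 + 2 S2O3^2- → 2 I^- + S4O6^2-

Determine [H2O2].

n(S2O3^2-) = 0.0336 × 0.0376 = 1.26 × 10^-3 mol
n(I2) = n(S2O3^2-)/2 = 6.32 × 10^-4 mol
n(H2O2) in the aliquot = 6.32 × 10^-4 mol (1:1 ratio)
[H2O2] = 6.32 × 10^-4 / 0.0246 = 0.0257 mol/L

0.0257 M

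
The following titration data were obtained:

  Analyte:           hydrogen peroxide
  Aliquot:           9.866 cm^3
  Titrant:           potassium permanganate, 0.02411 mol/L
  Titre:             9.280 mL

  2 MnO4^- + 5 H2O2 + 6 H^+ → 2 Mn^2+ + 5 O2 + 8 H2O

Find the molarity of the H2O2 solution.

0.05669 mol/L

n(KMnO4) = 0.009280 L × 0.02411 mol/L = 2.237 × 10^-4 mol
From the 5:2 mole ratio, n(H2O2) = 5/2 × 2.237 × 10^-4 = 5.594 × 10^-4 mol
[H2O2] = 5.594 × 10^-4 mol / 0.009866 L = 0.05669 mol/L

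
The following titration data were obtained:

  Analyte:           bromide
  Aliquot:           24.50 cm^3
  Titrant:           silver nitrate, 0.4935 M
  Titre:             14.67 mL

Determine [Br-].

Ag^+ + Br^- → AgBr(s)
n(AgNO3) = 0.01467 L × 0.4935 mol/L = 7.240 × 10^-3 mol
n(Br-) = 7.240 × 10^-3 mol (1:1 mole ratio)
[Br-] = 7.240 × 10^-3 mol / 0.02450 L = 0.2955 mol/L

0.2955 M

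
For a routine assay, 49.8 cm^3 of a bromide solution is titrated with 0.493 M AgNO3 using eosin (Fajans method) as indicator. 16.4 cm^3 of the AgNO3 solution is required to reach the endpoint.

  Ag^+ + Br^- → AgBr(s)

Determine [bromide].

n(AgNO3) = 0.0164 L × 0.493 mol/L = 8.09 × 10^-3 mol
n(Br-) = 8.09 × 10^-3 mol (1:1 mole ratio)
[Br-] = 8.09 × 10^-3 mol / 0.0498 L = 0.162 mol/L

0.162 M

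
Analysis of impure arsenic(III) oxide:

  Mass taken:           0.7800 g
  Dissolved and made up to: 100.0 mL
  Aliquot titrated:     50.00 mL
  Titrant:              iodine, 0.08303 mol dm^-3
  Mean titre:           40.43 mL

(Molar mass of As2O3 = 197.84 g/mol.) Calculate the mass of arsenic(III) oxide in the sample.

As2O3 + 2 I2 + 2 H2O → As2O5 + 4 HI
n(I2) per titration = 0.04043 × 0.08303 = 3.357 × 10^-3 mol
From the 1:2 ratio, n(As2O3) in each aliquot = 1/2 × 3.357 × 10^-3 = 1.678 × 10^-3 mol
n(As2O3) in the whole flask = 1.678 × 10^-3 × 100.0/50.00 = 3.357 × 10^-3 mol
mass of As2O3 = 3.357 × 10^-3 × 197.84 = 0.6641 g

0.6641 g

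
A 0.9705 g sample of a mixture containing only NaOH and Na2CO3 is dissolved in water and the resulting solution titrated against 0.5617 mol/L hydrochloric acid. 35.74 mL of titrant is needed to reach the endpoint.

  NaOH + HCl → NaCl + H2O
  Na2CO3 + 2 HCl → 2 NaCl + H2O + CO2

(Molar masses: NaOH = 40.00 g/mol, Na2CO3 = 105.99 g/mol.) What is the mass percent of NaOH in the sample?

29.62 %

n(HCl) = 0.03574 × 0.5617 = 0.02008 mol
Let x = n(NaOH), y = n(Na2CO3).
Titrant: 1x + 2y = 0.02008;  mass: 40.00x + 105.99y = 0.9705
Solving, x = 7.186 × 10^-3 mol, y = 6.445 × 10^-3 mol
mass of NaOH = 7.186 × 10^-3 × 40.00 = 0.2874 g
% NaOH = 0.2874 / 0.9705 × 100 = 29.62 %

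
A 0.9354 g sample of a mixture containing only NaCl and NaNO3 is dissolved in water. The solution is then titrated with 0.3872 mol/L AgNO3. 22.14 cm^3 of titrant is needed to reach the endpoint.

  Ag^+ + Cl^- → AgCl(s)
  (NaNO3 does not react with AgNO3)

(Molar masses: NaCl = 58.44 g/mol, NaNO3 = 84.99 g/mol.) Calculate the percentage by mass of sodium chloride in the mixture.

n(AgNO3) = 0.02214 × 0.3872 = 8.573 × 10^-3 mol
Let x = n(NaCl), y = n(NaNO3).
Titrant: 1x = 8.573 × 10^-3;  mass: 58.44x + 84.99y = 0.9354
Solving, x = 8.573 × 10^-3 mol, y = 5.111 × 10^-3 mol
mass of NaCl = 8.573 × 10^-3 × 58.44 = 0.5010 g
% NaCl = 0.5010 / 0.9354 × 100 = 53.56 %

53.56 %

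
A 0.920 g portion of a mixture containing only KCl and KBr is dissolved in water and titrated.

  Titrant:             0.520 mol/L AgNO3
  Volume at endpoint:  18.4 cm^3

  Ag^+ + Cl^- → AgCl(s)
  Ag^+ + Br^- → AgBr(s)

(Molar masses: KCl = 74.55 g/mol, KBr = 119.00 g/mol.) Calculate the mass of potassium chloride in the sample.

0.367 g

n(AgNO3) = 0.0184 × 0.520 = 9.57 × 10^-3 mol
Let x = n(KCl), y = n(KBr).
Titrant: 1x + 1y = 9.57 × 10^-3;  mass: 74.55x + 119.00y = 0.920
Solving, x = 4.92 × 10^-3 mol, y = 4.65 × 10^-3 mol
mass of KCl = 4.92 × 10^-3 × 74.55 = 0.367 g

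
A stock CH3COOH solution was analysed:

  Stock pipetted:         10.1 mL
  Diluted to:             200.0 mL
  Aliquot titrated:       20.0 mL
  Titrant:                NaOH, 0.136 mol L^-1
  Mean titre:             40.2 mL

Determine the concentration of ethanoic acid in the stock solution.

CH3COOH + NaOH → CH3COONa + H2O
n(NaOH) = 0.0402 × 0.136 = 5.47 × 10^-3 mol
n(CH3COOH) in the aliquot = 5.47 × 10^-3 mol (1:1 ratio)
[CH3COOH]_dilute = 5.47 × 10^-3 / 0.0200 = 0.273 mol/L
Dilution factor = 200.0 / 10.1 = 19.80
[CH3COOH]_stock = 0.273 × 19.80 = 5.41 mol/L

5.41 mol/L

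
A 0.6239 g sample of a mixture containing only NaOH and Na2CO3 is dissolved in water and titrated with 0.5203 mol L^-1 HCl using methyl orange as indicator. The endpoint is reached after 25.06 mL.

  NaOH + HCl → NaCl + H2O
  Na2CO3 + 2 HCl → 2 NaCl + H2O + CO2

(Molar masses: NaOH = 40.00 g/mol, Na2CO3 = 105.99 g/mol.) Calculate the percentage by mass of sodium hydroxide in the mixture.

n(HCl) = 0.02506 × 0.5203 = 0.01304 mol
Let x = n(NaOH), y = n(Na2CO3).
Titrant: 1x + 2y = 0.01304;  mass: 40.00x + 105.99y = 0.6239
Solving, x = 5.163 × 10^-3 mol, y = 3.938 × 10^-3 mol
mass of NaOH = 5.163 × 10^-3 × 40.00 = 0.2065 g
% NaOH = 0.2065 / 0.6239 × 100 = 33.10 %

33.10 %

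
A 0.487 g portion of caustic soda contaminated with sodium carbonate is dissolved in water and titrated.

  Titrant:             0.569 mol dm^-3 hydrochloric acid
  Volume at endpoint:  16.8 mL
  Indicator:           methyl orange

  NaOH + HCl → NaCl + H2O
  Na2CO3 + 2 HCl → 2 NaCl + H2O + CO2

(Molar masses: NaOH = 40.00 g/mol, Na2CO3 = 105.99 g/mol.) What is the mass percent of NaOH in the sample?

n(HCl) = 0.0168 × 0.569 = 9.56 × 10^-3 mol
Let x = n(NaOH), y = n(Na2CO3).
Titrant: 1x + 2y = 9.56 × 10^-3;  mass: 40.00x + 105.99y = 0.487
Solving, x = 1.51 × 10^-3 mol, y = 4.03 × 10^-3 mol
mass of NaOH = 1.51 × 10^-3 × 40.00 = 0.0603 g
% NaOH = 0.0603 / 0.487 × 100 = 12.4 %

12.4 %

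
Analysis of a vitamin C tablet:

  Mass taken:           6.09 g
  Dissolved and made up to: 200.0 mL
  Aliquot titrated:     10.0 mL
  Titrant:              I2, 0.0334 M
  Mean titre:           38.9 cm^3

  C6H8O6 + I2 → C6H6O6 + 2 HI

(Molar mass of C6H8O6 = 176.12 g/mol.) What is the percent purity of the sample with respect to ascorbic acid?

n(I2) per titration = 0.0389 × 0.0334 = 1.30 × 10^-3 mol
n(C6H8O6) in each aliquot = 1.30 × 10^-3 mol (1:1 ratio)
n(C6H8O6) in the whole flask = 1.30 × 10^-3 × 200.0/10.0 = 0.0260 mol
mass of C6H8O6 = 0.0260 × 176.12 = 4.58 g
% C6H8O6 = 4.58 / 6.09 × 100 = 75.1 %

75.1 %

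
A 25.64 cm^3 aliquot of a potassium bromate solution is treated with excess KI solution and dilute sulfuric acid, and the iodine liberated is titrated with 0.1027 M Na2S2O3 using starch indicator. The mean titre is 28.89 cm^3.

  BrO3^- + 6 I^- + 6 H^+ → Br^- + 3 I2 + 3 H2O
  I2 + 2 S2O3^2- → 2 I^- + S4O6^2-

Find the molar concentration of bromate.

0.01929 M

n(S2O3^2-) = 0.02889 × 0.1027 = 2.967 × 10^-3 mol
n(I2) = n(S2O3^2-)/2 = 1.484 × 10^-3 mol
From the 1:3 ratio, n(BrO3^-) in the aliquot = 1/3 × 1.484 × 10^-3 = 4.945 × 10^-4 mol
[BrO3^-] = 4.945 × 10^-4 / 0.02564 = 0.01929 mol/L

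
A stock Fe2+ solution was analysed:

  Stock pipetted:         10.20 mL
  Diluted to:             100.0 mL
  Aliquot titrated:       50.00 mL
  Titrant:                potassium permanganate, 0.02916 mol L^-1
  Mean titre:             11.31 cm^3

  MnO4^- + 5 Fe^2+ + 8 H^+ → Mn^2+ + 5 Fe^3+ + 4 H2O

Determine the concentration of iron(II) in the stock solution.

n(KMnO4) = 0.01131 × 0.02916 = 3.298 × 10^-4 mol
From the 5:1 ratio, n(Fe2+) in the aliquot = 5/1 × 3.298 × 10^-4 = 1.649 × 10^-3 mol
[Fe2+]_dilute = 1.649 × 10^-3 / 0.05000 = 0.03298 mol/L
Dilution factor = 100.0 / 10.20 = 9.804
[Fe2+]_stock = 0.03298 × 9.804 = 0.3233 mol/L

0.3233 mol/L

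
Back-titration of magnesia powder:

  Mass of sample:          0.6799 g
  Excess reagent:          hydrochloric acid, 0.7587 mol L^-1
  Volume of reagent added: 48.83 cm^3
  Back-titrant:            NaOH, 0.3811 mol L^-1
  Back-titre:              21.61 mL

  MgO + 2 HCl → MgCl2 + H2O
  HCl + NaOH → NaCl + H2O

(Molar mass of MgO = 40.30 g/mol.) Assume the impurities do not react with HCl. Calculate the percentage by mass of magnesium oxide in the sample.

n(HCl) added = 0.04883 × 0.7587 = 0.03705 mol
n(NaOH) used in back-titration = 0.02161 × 0.3811 = 8.236 × 10^-3 mol
n(HCl) left over = 8.236 × 10^-3 mol (1:1 ratio)
n(HCl) consumed by analyte = 0.03705 − 8.236 × 10^-3 = 0.02881 mol
From the 1:2 ratio, n(MgO) = 1/2 × 0.02881 = 0.01441 mol
mass of MgO = 0.01441 × 40.30 = 0.5806 g
% MgO = 0.5806 / 0.6799 × 100 = 85.39 %

85.39 %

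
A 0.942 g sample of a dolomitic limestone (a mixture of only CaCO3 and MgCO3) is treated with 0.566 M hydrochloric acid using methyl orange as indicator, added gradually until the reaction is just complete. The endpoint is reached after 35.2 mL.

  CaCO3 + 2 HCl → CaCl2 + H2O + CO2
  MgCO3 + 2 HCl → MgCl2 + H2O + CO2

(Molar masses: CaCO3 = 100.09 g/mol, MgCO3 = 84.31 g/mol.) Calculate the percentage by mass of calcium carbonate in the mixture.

n(HCl) = 0.0352 × 0.566 = 0.0199 mol
Let x = n(CaCO3), y = n(MgCO3).
Titrant: 2x + 2y = 0.0199;  mass: 100.09x + 84.31y = 0.942
Solving, x = 6.47 × 10^-3 mol, y = 3.49 × 10^-3 mol
mass of CaCO3 = 6.47 × 10^-3 × 100.09 = 0.648 g
% CaCO3 = 0.648 / 0.942 × 100 = 68.8 %

68.8 %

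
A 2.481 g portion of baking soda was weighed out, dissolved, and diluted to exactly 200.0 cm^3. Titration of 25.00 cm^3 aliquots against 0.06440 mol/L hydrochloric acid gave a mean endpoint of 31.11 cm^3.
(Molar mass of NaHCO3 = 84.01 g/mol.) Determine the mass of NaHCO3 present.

1.347 g

NaHCO3 + HCl → NaCl + H2O + CO2
n(HCl) per titration = 0.03111 × 0.06440 = 2.003 × 10^-3 mol
n(NaHCO3) in each aliquot = 2.003 × 10^-3 mol (1:1 ratio)
n(NaHCO3) in the whole flask = 2.003 × 10^-3 × 200.0/25.00 = 0.01603 mol
mass of NaHCO3 = 0.01603 × 84.01 = 1.347 g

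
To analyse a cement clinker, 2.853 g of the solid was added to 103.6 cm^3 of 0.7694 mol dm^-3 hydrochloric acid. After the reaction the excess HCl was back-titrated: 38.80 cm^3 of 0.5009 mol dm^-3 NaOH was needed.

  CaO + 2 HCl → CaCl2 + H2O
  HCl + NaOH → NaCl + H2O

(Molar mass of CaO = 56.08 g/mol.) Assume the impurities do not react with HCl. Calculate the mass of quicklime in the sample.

n(HCl) added = 0.1036 × 0.7694 = 0.07971 mol
n(NaOH) used in back-titration = 0.03880 × 0.5009 = 0.01943 mol
n(HCl) left over = 0.01943 mol (1:1 ratio)
n(HCl) consumed by analyte = 0.07971 − 0.01943 = 0.06027 mol
From the 1:2 ratio, n(CaO) = 1/2 × 0.06027 = 0.03014 mol
mass of CaO = 0.03014 × 56.08 = 1.690 g

1.690 g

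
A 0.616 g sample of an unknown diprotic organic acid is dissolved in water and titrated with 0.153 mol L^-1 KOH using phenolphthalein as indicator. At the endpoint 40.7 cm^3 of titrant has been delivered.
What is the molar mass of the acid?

n(KOH) = 0.0407 L × 0.153 mol/L = 6.23 × 10^-3 mol
From the 1:2 ratio, n(H2A) = 1/2 × 6.23 × 10^-3 = 3.11 × 10^-3 mol
M = m / n = 0.616 g / 3.11 × 10^-3 mol = 198 g/mol

198 g/mol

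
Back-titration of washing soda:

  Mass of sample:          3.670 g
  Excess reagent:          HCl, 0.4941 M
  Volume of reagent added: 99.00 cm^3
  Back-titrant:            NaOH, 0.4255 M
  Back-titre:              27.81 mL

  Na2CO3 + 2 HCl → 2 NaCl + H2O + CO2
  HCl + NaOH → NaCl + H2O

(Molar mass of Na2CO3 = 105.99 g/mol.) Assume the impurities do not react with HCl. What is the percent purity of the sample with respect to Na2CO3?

n(HCl) added = 0.09900 × 0.4941 = 0.04892 mol
n(NaOH) used in back-titration = 0.02781 × 0.4255 = 0.01183 mol
n(HCl) left over = 0.01183 mol (1:1 ratio)
n(HCl) consumed by analyte = 0.04892 − 0.01183 = 0.03708 mol
From the 1:2 ratio, n(Na2CO3) = 1/2 × 0.03708 = 0.01854 mol
mass of Na2CO3 = 0.01854 × 105.99 = 1.965 g
% Na2CO3 = 1.965 / 3.670 × 100 = 53.55 %

53.55 %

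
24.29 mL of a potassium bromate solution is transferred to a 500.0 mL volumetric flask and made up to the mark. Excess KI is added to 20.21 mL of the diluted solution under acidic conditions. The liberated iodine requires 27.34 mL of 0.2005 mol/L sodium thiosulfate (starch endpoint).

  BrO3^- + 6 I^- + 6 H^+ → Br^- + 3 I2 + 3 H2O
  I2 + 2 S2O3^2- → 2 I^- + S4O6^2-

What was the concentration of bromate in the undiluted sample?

0.9305 mol/L

n(S2O3^2-) = 0.02734 × 0.2005 = 5.482 × 10^-3 mol
n(I2) = n(S2O3^2-)/2 = 2.741 × 10^-3 mol
From the 1:3 ratio, n(BrO3^-) in the aliquot = 1/3 × 2.741 × 10^-3 = 9.136 × 10^-4 mol
[BrO3^-]_dilute = 9.136 × 10^-4 / 0.02021 = 0.04521 mol/L
[BrO3^-]_original = 0.04521 × 500.0/24.29 = 0.9305 mol/L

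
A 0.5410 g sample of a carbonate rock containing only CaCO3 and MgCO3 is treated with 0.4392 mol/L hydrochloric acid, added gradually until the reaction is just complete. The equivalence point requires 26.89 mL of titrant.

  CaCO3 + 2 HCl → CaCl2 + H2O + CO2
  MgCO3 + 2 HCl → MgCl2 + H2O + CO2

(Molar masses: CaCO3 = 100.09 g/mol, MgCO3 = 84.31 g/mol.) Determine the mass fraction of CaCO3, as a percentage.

n(HCl) = 0.02689 × 0.4392 = 0.01181 mol
Let x = n(CaCO3), y = n(MgCO3).
Titrant: 2x + 2y = 0.01181;  mass: 100.09x + 84.31y = 0.5410
Solving, x = 2.734 × 10^-3 mol, y = 3.171 × 10^-3 mol
mass of CaCO3 = 2.734 × 10^-3 × 100.09 = 0.2737 g
% CaCO3 = 0.2737 / 0.5410 × 100 = 50.59 %

50.59 %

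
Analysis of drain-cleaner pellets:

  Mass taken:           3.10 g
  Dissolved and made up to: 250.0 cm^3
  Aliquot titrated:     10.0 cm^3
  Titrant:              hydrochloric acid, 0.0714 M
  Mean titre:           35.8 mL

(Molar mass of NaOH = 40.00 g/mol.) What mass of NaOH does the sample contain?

NaOH + HCl → NaCl + H2O
n(HCl) per titration = 0.0358 × 0.0714 = 2.56 × 10^-3 mol
n(NaOH) in each aliquot = 2.56 × 10^-3 mol (1:1 ratio)
n(NaOH) in the whole flask = 2.56 × 10^-3 × 250.0/10.0 = 0.0639 mol
mass of NaOH = 0.0639 × 40.00 = 2.56 g

2.56 g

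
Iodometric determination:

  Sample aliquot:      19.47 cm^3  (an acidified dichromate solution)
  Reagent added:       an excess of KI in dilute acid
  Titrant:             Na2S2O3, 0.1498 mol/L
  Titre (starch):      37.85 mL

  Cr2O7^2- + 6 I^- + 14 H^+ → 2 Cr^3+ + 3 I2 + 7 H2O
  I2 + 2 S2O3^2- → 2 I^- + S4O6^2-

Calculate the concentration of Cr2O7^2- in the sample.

n(S2O3^2-) = 0.03785 × 0.1498 = 5.670 × 10^-3 mol
n(I2) = n(S2O3^2-)/2 = 2.835 × 10^-3 mol
From the 1:3 ratio, n(Cr2O7^2-) in the aliquot = 1/3 × 2.835 × 10^-3 = 9.450 × 10^-4 mol
[Cr2O7^2-] = 9.450 × 10^-4 / 0.01947 = 0.04854 mol/L

0.04854 mol/L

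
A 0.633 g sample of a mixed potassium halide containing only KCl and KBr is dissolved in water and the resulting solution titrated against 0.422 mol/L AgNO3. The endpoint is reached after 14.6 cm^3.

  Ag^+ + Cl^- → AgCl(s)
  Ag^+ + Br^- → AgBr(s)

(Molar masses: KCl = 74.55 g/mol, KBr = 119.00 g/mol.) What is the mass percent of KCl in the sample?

n(AgNO3) = 0.0146 × 0.422 = 6.16 × 10^-3 mol
Let x = n(KCl), y = n(KBr).
Titrant: 1x + 1y = 6.16 × 10^-3;  mass: 74.55x + 119.00y = 0.633
Solving, x = 2.25 × 10^-3 mol, y = 3.91 × 10^-3 mol
mass of KCl = 2.25 × 10^-3 × 74.55 = 0.168 g
% KCl = 0.168 / 0.633 × 100 = 26.5 %

26.5 %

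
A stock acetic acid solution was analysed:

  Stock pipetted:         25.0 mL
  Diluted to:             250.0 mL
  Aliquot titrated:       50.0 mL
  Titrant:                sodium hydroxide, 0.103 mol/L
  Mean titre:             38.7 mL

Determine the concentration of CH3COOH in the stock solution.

CH3COOH + NaOH → CH3COONa + H2O
n(NaOH) = 0.0387 × 0.103 = 3.99 × 10^-3 mol
n(CH3COOH) in the aliquot = 3.99 × 10^-3 mol (1:1 ratio)
[CH3COOH]_dilute = 3.99 × 10^-3 / 0.0500 = 0.0797 mol/L
Dilution factor = 250.0 / 25.0 = 10.00
[CH3COOH]_stock = 0.0797 × 10.00 = 0.797 mol/L

0.797 mol/L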